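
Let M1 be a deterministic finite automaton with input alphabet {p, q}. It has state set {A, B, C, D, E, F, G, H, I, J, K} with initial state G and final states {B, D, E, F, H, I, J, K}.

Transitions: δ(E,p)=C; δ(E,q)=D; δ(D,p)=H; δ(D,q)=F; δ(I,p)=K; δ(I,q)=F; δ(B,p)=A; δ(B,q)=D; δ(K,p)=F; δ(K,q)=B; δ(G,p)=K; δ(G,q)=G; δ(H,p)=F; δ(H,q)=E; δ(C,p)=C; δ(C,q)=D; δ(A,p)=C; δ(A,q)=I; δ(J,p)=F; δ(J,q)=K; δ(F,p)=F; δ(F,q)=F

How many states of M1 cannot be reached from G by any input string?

BFS from G reaches {A, B, C, D, E, F, G, H, I, K}; the 1 state(s) J are never visited.

1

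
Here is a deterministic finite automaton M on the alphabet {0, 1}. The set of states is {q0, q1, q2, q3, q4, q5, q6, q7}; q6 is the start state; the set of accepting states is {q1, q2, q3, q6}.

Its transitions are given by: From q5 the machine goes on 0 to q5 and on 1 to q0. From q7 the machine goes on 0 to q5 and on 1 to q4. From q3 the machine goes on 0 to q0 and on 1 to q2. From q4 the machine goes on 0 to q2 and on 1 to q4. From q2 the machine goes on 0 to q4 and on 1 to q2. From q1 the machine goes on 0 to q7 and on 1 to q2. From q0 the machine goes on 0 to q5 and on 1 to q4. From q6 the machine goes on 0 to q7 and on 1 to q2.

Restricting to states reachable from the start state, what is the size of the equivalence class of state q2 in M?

States {q1,q3} cannot be reached from the start state, so discard them.
P0 = {q2,q6} | {q0,q4,q5,q7}.
Refine {q0,q4,q5,q7} on symbol 0: members go to different blocks, giving {q0,q5,q7} and {q4}.
Split {q2,q6} by δ(·,0) → {q2} and {q6}.
On input 1, block {q0,q5,q7} splits into {q0,q7} and {q5}.
No further refinement is possible. Final partition (5 blocks): {q2} | {q0,q7} | {q4} | {q6} | {q5}.
State q2 belongs to the block {q2}, which has 1 states.

1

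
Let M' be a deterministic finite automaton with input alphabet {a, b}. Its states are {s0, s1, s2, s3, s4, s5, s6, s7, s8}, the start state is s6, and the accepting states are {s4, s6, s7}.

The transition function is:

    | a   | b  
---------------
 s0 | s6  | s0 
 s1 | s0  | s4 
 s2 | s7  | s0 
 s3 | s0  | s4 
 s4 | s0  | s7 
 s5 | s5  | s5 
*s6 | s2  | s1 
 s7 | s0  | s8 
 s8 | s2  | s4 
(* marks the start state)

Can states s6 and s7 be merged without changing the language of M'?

Yes

First remove the unreachable states {s3,s5}; 7 states remain.
P0 = {s4,s6,s7} | {s0,s1,s2,s8}.
Split {s4,s6,s7} by δ(·,b) → {s6,s7} and {s4}.
On input a, block {s0,s1,s2,s8} splits into {s0,s2} and {s1,s8}.
No further refinement is possible. Final partition (4 blocks): {s6,s7} | {s0,s2} | {s4} | {s1,s8}.
s6 and s7 lie in the same block of the stable partition, so they are equivalent — no string distinguishes them.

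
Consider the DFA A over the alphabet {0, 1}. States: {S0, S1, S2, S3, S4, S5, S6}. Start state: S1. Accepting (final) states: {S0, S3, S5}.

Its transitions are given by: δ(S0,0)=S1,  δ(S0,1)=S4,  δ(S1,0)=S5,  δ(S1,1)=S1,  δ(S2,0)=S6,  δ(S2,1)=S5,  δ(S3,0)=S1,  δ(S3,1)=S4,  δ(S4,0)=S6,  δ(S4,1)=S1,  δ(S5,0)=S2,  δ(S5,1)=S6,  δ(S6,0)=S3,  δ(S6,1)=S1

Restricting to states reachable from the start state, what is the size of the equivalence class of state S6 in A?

1

Reachable states from the start: {S1,S2,S3,S4,S5,S6}. Unreachable: {S0} — drop them.
Start with accepting vs non-accepting: {S3,S5} | {S1,S2,S4,S6}.
On input 0, block {S1,S2,S4,S6} splits into {S1,S6} and {S2,S4}.
On input 0, block {S3,S5} splits into {S3} and {S5}.
Split {S1,S6} by δ(·,0) → {S1} and {S6}.
On input 1, block {S2,S4} splits into {S2} and {S4}.
No further refinement is possible. Final partition (6 blocks): {S3} | {S1} | {S2} | {S5} | {S6} | {S4}.
The equivalence class containing S6 is {S6}, of size 1.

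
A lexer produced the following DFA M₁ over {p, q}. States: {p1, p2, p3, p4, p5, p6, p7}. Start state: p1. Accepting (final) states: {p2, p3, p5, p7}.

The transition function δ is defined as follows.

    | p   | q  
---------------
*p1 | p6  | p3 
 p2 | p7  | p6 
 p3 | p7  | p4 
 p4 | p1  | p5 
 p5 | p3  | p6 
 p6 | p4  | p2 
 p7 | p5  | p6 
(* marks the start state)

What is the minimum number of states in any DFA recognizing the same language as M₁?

Start with accepting vs non-accepting: {p2,p3,p5,p7} | {p1,p4,p6}.
No further refinement is possible. Final partition (2 blocks): {p2,p3,p5,p7} | {p1,p4,p6}.

2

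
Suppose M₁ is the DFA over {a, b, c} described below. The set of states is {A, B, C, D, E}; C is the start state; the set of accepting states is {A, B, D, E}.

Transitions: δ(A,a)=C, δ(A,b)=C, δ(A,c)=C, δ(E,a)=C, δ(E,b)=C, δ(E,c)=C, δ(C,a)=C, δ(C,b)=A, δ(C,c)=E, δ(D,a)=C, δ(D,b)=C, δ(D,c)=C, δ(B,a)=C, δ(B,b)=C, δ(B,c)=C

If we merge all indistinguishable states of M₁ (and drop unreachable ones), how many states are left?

2

First remove the unreachable states {B,D}; 3 states remain.
Start with accepting vs non-accepting: {A,E} | {C}.
No further refinement is possible. Final partition (2 blocks): {A,E} | {C}.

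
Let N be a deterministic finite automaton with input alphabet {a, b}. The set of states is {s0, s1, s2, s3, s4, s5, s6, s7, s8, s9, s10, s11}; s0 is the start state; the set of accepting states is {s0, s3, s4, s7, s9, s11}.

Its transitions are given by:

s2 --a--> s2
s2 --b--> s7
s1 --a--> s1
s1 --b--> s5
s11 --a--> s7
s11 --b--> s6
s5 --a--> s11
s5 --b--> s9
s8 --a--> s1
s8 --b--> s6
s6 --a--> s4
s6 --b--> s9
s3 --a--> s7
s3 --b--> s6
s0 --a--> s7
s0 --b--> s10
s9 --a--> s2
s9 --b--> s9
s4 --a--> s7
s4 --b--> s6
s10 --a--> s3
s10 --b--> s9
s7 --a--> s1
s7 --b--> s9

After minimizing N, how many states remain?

6

Reachable states from the start: {s0,s1,s2,s3,s4,s5,s6,s7,s9,s10,s11}. Unreachable: {s8} — drop them.
Initial partition by acceptance: {s0,s3,s4,s7,s9,s11} | {s1,s2,s5,s6,s10}.
Refine {s0,s3,s4,s7,s9,s11} on symbol a: members go to different blocks, giving {s0,s3,s4,s11} and {s7,s9}.
Refine {s1,s2,s5,s6,s10} on symbol a: members go to different blocks, giving {s5,s6,s10} and {s1,s2}.
On input b, block {s1,s2} splits into {s1} and {s2}.
On input a, block {s7,s9} splits into {s7} and {s9}.
No further refinement is possible. Final partition (6 blocks): {s0,s3,s4,s11} | {s5,s6,s10} | {s7} | {s1} | {s2} | {s9}.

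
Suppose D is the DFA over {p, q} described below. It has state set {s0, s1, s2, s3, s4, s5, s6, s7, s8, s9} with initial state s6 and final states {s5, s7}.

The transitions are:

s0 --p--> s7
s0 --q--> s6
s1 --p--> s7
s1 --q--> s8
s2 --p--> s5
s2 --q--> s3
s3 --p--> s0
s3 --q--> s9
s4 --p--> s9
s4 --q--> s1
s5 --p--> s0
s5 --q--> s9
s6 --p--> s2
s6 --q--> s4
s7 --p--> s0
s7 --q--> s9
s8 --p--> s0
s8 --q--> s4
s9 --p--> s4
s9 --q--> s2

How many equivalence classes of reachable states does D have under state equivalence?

Every state is reachable, so we keep all 10.
Initial partition by acceptance: {s5,s7} | {s0,s1,s2,s3,s4,s6,s8,s9}.
Split {s0,s1,s2,s3,s4,s6,s8,s9} by δ(·,p) → {s3,s4,s6,s8,s9} and {s0,s1,s2}.
Split {s3,s4,s6,s8,s9} by δ(·,p) → {s3,s6,s8} and {s4,s9}.
The partition is now stable with 4 blocks: {s5,s7} | {s3,s6,s8} | {s0,s1,s2} | {s4,s9}.

4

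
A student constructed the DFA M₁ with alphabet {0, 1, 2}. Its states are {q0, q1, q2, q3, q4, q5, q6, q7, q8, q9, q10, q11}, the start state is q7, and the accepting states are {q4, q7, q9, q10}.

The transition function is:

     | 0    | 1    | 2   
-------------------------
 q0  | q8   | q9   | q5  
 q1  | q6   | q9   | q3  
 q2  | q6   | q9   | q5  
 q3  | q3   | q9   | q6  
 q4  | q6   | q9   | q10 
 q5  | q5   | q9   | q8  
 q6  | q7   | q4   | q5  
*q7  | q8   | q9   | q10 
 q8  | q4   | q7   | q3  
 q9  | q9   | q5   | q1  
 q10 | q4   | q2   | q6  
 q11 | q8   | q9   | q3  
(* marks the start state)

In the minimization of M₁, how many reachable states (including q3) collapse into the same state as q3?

2

States {q0,q11} cannot be reached from the start state, so discard them.
Start with accepting vs non-accepting: {q4,q7,q9,q10} | {q1,q2,q3,q5,q6,q8}.
Split {q4,q7,q9,q10} by δ(·,0) → {q4,q7} and {q9,q10}.
On input 0, block {q1,q2,q3,q5,q6,q8} splits into {q1,q2,q3,q5} and {q6,q8}.
Split {q1,q2,q3,q5} by δ(·,0) → {q1,q2} and {q3,q5}.
Refine {q9,q10} on symbol 0: members go to different blocks, giving {q9} and {q10}.
Stable partition: {q4,q7} | {q1,q2} | {q9} | {q6,q8} | {q3,q5} | {q10} — 6 equivalence classes.
State q3 belongs to the block {q3,q5}, which has 2 states.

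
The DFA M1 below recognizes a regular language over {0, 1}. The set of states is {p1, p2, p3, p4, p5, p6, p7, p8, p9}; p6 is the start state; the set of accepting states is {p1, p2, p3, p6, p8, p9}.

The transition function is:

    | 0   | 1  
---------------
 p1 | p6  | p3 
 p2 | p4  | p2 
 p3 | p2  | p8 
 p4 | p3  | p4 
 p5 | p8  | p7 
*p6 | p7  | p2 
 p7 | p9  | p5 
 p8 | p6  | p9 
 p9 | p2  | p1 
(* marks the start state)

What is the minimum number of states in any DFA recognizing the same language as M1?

3

All states are reachable from the start state.
Start with accepting vs non-accepting: {p1,p2,p3,p6,p8,p9} | {p4,p5,p7}.
Split {p1,p2,p3,p6,p8,p9} by δ(·,0) → {p1,p3,p8,p9} and {p2,p6}.
Stable partition: {p1,p3,p8,p9} | {p4,p5,p7} | {p2,p6} — 3 equivalence classes.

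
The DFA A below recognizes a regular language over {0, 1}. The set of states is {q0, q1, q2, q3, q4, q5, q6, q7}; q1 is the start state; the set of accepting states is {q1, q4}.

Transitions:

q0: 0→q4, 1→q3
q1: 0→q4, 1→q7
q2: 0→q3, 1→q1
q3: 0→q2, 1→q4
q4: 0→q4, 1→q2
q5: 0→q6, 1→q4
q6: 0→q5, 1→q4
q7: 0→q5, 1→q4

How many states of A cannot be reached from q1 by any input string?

1

BFS from q1 reaches {q1, q2, q3, q4, q5, q6, q7}; the 1 state(s) q0 are never visited.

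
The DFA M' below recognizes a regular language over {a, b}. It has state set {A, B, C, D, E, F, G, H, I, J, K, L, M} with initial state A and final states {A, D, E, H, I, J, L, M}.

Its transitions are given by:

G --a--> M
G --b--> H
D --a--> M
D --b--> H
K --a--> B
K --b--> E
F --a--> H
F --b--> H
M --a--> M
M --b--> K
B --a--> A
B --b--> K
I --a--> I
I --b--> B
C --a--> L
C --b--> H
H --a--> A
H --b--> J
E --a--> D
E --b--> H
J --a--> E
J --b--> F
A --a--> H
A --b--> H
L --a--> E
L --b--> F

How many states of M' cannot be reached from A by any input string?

4

Starting at A and following transitions, the reachable set is {A, B, D, E, F, H, J, K, M}. That leaves C, G, I, L unreachable — 4 in total.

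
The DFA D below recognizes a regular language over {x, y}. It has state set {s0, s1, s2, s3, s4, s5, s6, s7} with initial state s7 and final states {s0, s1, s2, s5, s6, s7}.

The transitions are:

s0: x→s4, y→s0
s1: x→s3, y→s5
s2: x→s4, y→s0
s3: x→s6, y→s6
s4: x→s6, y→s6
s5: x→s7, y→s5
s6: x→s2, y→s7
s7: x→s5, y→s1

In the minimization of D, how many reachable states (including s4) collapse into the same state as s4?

2

Every state is reachable, so we keep all 8.
P0 = {s0,s1,s2,s5,s6,s7} | {s3,s4}.
On input x, block {s0,s1,s2,s5,s6,s7} splits into {s0,s1,s2} and {s5,s6,s7}.
On input y, block {s0,s1,s2} splits into {s0,s2} and {s1}.
Refine {s5,s6,s7} on symbol x: members go to different blocks, giving {s5,s7} and {s6}.
Refine {s5,s7} on symbol y: members go to different blocks, giving {s5} and {s7}.
No further refinement is possible. Final partition (6 blocks): {s0,s2} | {s3,s4} | {s5} | {s1} | {s6} | {s7}.
The equivalence class containing s4 is {s3,s4}, of size 2.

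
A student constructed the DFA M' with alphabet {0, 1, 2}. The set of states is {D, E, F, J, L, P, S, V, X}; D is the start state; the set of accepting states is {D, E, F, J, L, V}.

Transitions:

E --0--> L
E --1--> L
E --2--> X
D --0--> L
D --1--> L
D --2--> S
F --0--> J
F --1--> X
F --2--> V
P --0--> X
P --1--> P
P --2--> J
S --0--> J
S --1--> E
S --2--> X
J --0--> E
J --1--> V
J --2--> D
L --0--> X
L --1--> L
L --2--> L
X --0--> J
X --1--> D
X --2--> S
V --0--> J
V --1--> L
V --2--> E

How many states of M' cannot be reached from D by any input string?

Starting at D and following transitions, the reachable set is {D, E, J, L, S, V, X}. That leaves F, P unreachable — 2 in total.

2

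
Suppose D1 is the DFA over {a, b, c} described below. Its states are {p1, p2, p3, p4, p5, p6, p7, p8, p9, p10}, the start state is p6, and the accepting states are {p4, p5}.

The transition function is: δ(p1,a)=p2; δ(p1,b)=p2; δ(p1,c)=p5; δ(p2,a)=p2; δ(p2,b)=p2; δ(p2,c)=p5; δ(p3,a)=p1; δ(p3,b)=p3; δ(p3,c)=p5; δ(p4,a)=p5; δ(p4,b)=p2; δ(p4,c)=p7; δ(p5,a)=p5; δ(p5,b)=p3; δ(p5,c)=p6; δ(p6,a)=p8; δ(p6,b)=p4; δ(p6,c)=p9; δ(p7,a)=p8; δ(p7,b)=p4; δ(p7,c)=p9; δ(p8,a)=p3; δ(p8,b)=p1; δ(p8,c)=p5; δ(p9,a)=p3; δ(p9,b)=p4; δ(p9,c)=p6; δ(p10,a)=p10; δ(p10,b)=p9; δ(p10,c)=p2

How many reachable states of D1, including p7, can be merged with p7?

3

Reachable states from the start: {p1,p2,p3,p4,p5,p6,p7,p8,p9}. Unreachable: {p10} — drop them.
Initial partition by acceptance: {p4,p5} | {p1,p2,p3,p6,p7,p8,p9}.
Split {p1,p2,p3,p6,p7,p8,p9} by δ(·,b) → {p1,p2,p3,p8} and {p6,p7,p9}.
No further refinement is possible. Final partition (3 blocks): {p4,p5} | {p1,p2,p3,p8} | {p6,p7,p9}.
State p7 belongs to the block {p6,p7,p9}, which has 3 states.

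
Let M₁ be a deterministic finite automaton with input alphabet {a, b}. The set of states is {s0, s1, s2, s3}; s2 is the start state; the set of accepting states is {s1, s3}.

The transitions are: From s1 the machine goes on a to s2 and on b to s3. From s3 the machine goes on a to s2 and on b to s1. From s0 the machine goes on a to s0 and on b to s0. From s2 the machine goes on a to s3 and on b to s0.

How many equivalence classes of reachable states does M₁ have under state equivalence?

3

Every state is reachable, so we keep all 4.
Initial partition by acceptance: {s1,s3} | {s0,s2}.
On input a, block {s0,s2} splits into {s0} and {s2}.
Stable partition: {s1,s3} | {s0} | {s2} — 3 equivalence classes.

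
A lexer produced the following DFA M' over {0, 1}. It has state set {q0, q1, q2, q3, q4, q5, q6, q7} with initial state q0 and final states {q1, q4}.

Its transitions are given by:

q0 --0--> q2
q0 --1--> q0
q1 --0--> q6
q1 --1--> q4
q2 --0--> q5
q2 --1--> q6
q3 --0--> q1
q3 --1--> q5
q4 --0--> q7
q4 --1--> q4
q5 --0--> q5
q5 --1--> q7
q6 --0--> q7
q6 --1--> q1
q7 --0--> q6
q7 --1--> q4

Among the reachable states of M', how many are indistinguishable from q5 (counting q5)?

Reachable states from the start: {q0,q1,q2,q4,q5,q6,q7}. Unreachable: {q3} — drop them.
P0 = {q1,q4} | {q0,q2,q5,q6,q7}.
Split {q0,q2,q5,q6,q7} by δ(·,1) → {q0,q2,q5} and {q6,q7}.
Split {q0,q2,q5} by δ(·,1) → {q2,q5} and {q0}.
The partition is now stable with 4 blocks: {q1,q4} | {q2,q5} | {q6,q7} | {q0}.
State q5 belongs to the block {q2,q5}, which has 2 states.

2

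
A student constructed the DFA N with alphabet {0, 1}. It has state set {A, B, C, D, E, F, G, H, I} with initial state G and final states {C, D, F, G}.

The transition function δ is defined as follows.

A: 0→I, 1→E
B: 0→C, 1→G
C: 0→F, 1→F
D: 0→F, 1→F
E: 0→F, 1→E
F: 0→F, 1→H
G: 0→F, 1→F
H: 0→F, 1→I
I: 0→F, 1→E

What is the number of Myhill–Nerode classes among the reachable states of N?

3

Reachable states from the start: {E,F,G,H,I}. Unreachable: {A,B,C,D} — drop them.
Initial partition by acceptance: {F,G} | {E,H,I}.
Refine {F,G} on symbol 1: members go to different blocks, giving {F} and {G}.
No further refinement is possible. Final partition (3 blocks): {F} | {E,H,I} | {G}.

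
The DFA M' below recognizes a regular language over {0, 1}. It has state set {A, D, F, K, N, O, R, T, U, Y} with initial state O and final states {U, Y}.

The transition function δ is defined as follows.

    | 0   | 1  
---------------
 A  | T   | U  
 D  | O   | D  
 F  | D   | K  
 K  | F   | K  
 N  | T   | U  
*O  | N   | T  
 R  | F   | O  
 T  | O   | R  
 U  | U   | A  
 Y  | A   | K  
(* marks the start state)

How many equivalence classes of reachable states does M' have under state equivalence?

Reachable states from the start: {A,D,F,K,N,O,R,T,U}. Unreachable: {Y} — drop them.
Start with accepting vs non-accepting: {U} | {A,D,F,K,N,O,R,T}.
Split {A,D,F,K,N,O,R,T} by δ(·,1) → {D,F,K,O,R,T} and {A,N}.
On input 0, block {D,F,K,O,R,T} splits into {D,F,K,R,T} and {O}.
Refine {D,F,K,R,T} on symbol 0: members go to different blocks, giving {F,K,R} and {D,T}.
Split {F,K,R} by δ(·,0) → {K,R} and {F}.
On input 1, block {K,R} splits into {K} and {R}.
Refine {D,T} on symbol 1: members go to different blocks, giving {D} and {T}.
Stable partition: {U} | {K} | {A,N} | {O} | {D} | {F} | {R} | {T} — 8 equivalence classes.

8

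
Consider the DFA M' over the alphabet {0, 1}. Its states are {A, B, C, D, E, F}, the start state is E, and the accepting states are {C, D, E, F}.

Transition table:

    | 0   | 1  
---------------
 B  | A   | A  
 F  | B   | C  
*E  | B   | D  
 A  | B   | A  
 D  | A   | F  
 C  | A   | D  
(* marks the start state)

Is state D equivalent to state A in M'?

No

Every state is reachable, so we keep all 6.
P0 = {C,D,E,F} | {A,B}.
No further refinement is possible. Final partition (2 blocks): {C,D,E,F} | {A,B}.
D and A end up in different blocks, so they are distinguishable. For instance, the string 'ε' is accepted from only D.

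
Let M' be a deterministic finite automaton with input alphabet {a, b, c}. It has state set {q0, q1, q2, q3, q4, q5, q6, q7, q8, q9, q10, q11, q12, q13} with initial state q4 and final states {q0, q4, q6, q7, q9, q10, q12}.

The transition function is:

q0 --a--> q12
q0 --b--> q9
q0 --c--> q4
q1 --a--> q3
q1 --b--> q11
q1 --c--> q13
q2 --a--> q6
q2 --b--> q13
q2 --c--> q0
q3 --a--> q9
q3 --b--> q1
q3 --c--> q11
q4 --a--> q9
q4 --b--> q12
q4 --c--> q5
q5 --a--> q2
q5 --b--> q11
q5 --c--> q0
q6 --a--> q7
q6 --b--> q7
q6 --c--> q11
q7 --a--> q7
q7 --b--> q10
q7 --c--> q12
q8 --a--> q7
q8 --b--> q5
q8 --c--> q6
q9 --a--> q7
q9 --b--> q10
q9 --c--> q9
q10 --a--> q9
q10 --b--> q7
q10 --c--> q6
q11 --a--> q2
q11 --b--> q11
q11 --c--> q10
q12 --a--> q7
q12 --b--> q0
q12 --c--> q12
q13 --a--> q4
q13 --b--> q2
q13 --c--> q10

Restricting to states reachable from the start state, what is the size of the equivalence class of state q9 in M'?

3

First remove the unreachable states {q1,q3,q8}; 11 states remain.
Initial partition by acceptance: {q0,q4,q6,q7,q9,q10,q12} | {q2,q5,q11,q13}.
Refine {q0,q4,q6,q7,q9,q10,q12} on symbol c: members go to different blocks, giving {q0,q7,q9,q10,q12} and {q4,q6}.
Split {q0,q7,q9,q10,q12} by δ(·,c) → {q7,q9,q12} and {q0,q10}.
Split {q2,q5,q11,q13} by δ(·,a) → {q2,q13} and {q5,q11}.
Stable partition: {q7,q9,q12} | {q2,q13} | {q4,q6} | {q0,q10} | {q5,q11} — 5 equivalence classes.
The equivalence class containing q9 is {q7,q9,q12}, of size 3.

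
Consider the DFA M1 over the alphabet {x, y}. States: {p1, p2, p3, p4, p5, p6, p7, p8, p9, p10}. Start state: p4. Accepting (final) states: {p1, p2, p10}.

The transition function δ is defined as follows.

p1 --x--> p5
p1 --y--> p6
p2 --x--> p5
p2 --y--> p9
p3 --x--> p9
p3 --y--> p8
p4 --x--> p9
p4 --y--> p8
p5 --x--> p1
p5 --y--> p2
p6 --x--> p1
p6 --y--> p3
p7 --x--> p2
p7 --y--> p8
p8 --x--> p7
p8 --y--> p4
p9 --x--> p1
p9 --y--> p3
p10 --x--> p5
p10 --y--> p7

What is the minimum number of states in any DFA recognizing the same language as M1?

First remove the unreachable states {p10}; 9 states remain.
Start with accepting vs non-accepting: {p1,p2} | {p3,p4,p5,p6,p7,p8,p9}.
Split {p3,p4,p5,p6,p7,p8,p9} by δ(·,x) → {p5,p6,p7,p9} and {p3,p4,p8}.
On input y, block {p5,p6,p7,p9} splits into {p6,p7,p9} and {p5}.
Stable partition: {p1,p2} | {p6,p7,p9} | {p3,p4,p8} | {p5} — 4 equivalence classes.

4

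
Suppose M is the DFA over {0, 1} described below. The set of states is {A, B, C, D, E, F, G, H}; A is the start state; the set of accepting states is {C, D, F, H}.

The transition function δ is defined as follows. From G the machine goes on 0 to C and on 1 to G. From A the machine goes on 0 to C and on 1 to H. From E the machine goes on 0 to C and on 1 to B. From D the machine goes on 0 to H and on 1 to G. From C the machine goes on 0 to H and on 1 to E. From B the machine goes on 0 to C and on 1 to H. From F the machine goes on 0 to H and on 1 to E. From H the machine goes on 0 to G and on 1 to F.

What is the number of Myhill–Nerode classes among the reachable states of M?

5

Reachable states from the start: {A,B,C,E,F,G,H}. Unreachable: {D} — drop them.
Start with accepting vs non-accepting: {C,F,H} | {A,B,E,G}.
On input 0, block {C,F,H} splits into {C,F} and {H}.
Split {A,B,E,G} by δ(·,1) → {A,B} and {E,G}.
Split {E,G} by δ(·,1) → {E} and {G}.
No further refinement is possible. Final partition (5 blocks): {C,F} | {A,B} | {H} | {E} | {G}.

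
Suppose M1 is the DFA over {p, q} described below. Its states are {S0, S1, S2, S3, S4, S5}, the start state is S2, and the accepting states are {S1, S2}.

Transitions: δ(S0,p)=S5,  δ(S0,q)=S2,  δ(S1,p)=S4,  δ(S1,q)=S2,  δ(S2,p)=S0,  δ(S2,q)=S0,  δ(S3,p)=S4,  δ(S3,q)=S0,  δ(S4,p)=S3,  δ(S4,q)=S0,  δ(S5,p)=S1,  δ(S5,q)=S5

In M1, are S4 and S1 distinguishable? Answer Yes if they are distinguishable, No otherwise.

Yes

All states are reachable from the start state.
Start with accepting vs non-accepting: {S1,S2} | {S0,S3,S4,S5}.
Refine {S1,S2} on symbol q: members go to different blocks, giving {S1} and {S2}.
Split {S0,S3,S4,S5} by δ(·,p) → {S0,S3,S4} and {S5}.
Refine {S0,S3,S4} on symbol p: members go to different blocks, giving {S3,S4} and {S0}.
No further refinement is possible. Final partition (5 blocks): {S1} | {S3,S4} | {S2} | {S5} | {S0}.
S4 and S1 end up in different blocks, so they are distinguishable. For instance, the string 'ε' is accepted from only S1.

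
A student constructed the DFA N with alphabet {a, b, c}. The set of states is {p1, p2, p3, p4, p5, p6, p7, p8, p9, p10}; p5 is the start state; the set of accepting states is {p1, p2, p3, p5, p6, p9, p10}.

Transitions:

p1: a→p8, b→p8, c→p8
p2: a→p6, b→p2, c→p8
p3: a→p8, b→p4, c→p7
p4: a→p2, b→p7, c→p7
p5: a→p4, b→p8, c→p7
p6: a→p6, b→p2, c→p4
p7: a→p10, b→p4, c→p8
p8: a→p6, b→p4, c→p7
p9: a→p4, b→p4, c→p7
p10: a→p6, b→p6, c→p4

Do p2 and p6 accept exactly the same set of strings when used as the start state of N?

Yes

First remove the unreachable states {p1,p3,p9}; 7 states remain.
Start with accepting vs non-accepting: {p2,p5,p6,p10} | {p4,p7,p8}.
Refine {p2,p5,p6,p10} on symbol a: members go to different blocks, giving {p2,p6,p10} and {p5}.
Stable partition: {p2,p6,p10} | {p4,p7,p8} | {p5} — 3 equivalence classes.
p2 and p6 lie in the same block of the stable partition, so they are equivalent — no string distinguishes them.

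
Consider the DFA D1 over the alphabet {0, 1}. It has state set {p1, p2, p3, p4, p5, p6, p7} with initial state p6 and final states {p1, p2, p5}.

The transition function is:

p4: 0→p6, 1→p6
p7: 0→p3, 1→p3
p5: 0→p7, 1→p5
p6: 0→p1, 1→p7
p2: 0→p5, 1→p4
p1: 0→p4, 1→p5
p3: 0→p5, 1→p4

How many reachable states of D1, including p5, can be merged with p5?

Reachable states from the start: {p1,p3,p4,p5,p6,p7}. Unreachable: {p2} — drop them.
P0 = {p1,p5} | {p3,p4,p6,p7}.
Refine {p3,p4,p6,p7} on symbol 0: members go to different blocks, giving {p3,p6} and {p4,p7}.
No further refinement is possible. Final partition (3 blocks): {p1,p5} | {p3,p6} | {p4,p7}.
State p5 belongs to the block {p1,p5}, which has 2 states.

2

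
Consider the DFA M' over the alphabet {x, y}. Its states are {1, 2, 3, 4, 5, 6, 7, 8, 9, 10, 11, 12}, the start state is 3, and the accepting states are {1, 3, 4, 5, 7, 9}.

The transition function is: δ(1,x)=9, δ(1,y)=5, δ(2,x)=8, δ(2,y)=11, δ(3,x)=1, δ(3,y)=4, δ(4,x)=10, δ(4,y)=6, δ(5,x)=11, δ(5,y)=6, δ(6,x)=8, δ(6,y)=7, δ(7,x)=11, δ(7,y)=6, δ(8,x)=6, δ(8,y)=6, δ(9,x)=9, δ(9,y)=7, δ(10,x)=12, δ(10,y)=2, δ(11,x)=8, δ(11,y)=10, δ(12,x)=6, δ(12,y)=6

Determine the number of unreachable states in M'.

0

Exploring from 3, all states are eventually visited, so none are unreachable.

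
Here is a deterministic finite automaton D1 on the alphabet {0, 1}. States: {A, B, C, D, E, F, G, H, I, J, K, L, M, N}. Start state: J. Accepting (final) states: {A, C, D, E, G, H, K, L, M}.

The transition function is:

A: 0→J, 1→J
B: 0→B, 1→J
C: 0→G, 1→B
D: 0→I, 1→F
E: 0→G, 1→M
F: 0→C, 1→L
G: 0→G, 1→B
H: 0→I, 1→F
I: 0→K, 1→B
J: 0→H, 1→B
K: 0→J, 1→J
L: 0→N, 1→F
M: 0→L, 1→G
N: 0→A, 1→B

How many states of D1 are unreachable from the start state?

BFS from J reaches {A, B, C, F, G, H, I, J, K, L, N}; the 3 state(s) D, E, M are never visited.

3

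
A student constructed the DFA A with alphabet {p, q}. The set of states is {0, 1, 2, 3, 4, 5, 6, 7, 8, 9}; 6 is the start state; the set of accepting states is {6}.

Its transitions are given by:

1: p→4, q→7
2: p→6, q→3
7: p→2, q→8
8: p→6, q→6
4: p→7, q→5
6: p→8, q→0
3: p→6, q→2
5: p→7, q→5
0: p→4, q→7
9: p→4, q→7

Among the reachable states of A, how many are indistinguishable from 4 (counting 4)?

2

Reachable states from the start: {0,2,3,4,5,6,7,8}. Unreachable: {1,9} — drop them.
Start with accepting vs non-accepting: {6} | {0,2,3,4,5,7,8}.
Split {0,2,3,4,5,7,8} by δ(·,p) → {0,4,5,7} and {2,3,8}.
Split {0,4,5,7} by δ(·,p) → {0,4,5} and {7}.
On input p, block {0,4,5} splits into {4,5} and {0}.
On input q, block {2,3,8} splits into {2,3} and {8}.
The partition is now stable with 6 blocks: {6} | {4,5} | {2,3} | {7} | {0} | {8}.
The equivalence class containing 4 is {4,5}, of size 2.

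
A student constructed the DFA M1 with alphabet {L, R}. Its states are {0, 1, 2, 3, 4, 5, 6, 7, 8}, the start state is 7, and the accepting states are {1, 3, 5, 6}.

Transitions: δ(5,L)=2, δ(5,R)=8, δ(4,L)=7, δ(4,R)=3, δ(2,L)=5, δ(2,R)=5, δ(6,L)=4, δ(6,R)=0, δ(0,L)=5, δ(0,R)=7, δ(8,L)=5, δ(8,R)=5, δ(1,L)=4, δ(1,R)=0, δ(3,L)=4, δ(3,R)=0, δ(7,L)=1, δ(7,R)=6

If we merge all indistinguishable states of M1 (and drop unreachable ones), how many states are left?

Every state is reachable, so we keep all 9.
Initial partition by acceptance: {1,3,5,6} | {0,2,4,7,8}.
Refine {0,2,4,7,8} on symbol L: members go to different blocks, giving {0,2,7,8} and {4}.
Refine {1,3,5,6} on symbol L: members go to different blocks, giving {1,3,6} and {5}.
Split {0,2,7,8} by δ(·,L) → {0,2,8} and {7}.
Split {0,2,8} by δ(·,R) → {2,8} and {0}.
The partition is now stable with 6 blocks: {1,3,6} | {2,8} | {4} | {5} | {7} | {0}.

6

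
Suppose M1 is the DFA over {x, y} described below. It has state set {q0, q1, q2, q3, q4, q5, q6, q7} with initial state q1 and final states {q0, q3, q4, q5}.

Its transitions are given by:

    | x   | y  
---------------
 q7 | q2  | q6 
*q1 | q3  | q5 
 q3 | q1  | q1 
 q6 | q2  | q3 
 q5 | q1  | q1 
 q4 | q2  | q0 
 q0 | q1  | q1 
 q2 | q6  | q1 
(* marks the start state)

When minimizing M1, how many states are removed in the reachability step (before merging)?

5

Starting at q1 and following transitions, the reachable set is {q1, q3, q5}. That leaves q0, q2, q4, q6, q7 unreachable — 5 in total.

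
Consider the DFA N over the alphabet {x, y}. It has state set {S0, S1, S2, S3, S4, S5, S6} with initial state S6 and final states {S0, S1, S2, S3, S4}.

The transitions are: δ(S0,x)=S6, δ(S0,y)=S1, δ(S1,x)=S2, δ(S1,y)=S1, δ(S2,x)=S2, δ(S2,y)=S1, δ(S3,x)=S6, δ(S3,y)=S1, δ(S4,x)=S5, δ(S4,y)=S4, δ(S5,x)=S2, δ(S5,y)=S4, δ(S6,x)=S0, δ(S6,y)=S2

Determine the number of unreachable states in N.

3

BFS from S6 reaches {S0, S1, S2, S6}; the 3 state(s) S3, S4, S5 are never visited.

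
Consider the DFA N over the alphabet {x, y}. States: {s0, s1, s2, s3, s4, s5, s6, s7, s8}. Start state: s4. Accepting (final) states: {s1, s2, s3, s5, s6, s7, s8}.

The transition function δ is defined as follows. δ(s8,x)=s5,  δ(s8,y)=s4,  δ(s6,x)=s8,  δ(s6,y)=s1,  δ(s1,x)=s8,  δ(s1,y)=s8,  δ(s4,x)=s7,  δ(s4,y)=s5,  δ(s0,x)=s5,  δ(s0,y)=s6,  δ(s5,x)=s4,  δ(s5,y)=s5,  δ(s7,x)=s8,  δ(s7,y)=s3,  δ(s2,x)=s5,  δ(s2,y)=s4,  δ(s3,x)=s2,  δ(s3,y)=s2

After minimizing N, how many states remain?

States {s0,s1,s6} cannot be reached from the start state, so discard them.
Start with accepting vs non-accepting: {s2,s3,s5,s7,s8} | {s4}.
Split {s2,s3,s5,s7,s8} by δ(·,x) → {s2,s3,s7,s8} and {s5}.
Split {s2,s3,s7,s8} by δ(·,x) → {s2,s8} and {s3,s7}.
Refine {s3,s7} on symbol y: members go to different blocks, giving {s3} and {s7}.
Stable partition: {s2,s8} | {s4} | {s5} | {s3} | {s7} — 5 equivalence classes.

5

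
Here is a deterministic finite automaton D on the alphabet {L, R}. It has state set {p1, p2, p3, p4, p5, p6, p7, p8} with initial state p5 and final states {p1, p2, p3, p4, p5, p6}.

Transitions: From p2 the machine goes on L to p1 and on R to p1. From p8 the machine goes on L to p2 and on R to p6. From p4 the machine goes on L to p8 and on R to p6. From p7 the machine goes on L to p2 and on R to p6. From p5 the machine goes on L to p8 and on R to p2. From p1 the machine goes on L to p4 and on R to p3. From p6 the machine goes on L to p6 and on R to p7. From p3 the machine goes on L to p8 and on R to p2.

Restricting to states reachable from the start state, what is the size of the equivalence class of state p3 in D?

Initial partition by acceptance: {p1,p2,p3,p4,p5,p6} | {p7,p8}.
Split {p1,p2,p3,p4,p5,p6} by δ(·,L) → {p1,p2,p6} and {p3,p4,p5}.
On input L, block {p1,p2,p6} splits into {p2,p6} and {p1}.
Split {p2,p6} by δ(·,L) → {p2} and {p6}.
Split {p3,p4,p5} by δ(·,R) → {p3,p5} and {p4}.
No further refinement is possible. Final partition (6 blocks): {p2} | {p7,p8} | {p3,p5} | {p1} | {p6} | {p4}.
State p3 belongs to the block {p3,p5}, which has 2 states.

2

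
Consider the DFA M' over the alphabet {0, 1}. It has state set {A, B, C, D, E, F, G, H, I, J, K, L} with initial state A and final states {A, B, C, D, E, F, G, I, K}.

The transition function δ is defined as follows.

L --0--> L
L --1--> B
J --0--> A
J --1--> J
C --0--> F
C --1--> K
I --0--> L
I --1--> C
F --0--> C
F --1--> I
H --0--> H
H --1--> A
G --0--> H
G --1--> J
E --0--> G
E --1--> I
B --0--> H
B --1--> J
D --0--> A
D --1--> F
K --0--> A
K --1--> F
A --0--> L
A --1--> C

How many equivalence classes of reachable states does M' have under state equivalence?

8

First remove the unreachable states {D,E,G}; 9 states remain.
Initial partition by acceptance: {A,B,C,F,I,K} | {H,J,L}.
Split {A,B,C,F,I,K} by δ(·,0) → {A,B,I} and {C,F,K}.
Refine {A,B,I} on symbol 1: members go to different blocks, giving {A,I} and {B}.
Split {H,J,L} by δ(·,0) → {H,L} and {J}.
Refine {H,L} on symbol 1: members go to different blocks, giving {H} and {L}.
On input 0, block {C,F,K} splits into {C,F} and {K}.
Refine {C,F} on symbol 1: members go to different blocks, giving {C} and {F}.
No further refinement is possible. Final partition (8 blocks): {A,I} | {H} | {C} | {B} | {J} | {L} | {K} | {F}.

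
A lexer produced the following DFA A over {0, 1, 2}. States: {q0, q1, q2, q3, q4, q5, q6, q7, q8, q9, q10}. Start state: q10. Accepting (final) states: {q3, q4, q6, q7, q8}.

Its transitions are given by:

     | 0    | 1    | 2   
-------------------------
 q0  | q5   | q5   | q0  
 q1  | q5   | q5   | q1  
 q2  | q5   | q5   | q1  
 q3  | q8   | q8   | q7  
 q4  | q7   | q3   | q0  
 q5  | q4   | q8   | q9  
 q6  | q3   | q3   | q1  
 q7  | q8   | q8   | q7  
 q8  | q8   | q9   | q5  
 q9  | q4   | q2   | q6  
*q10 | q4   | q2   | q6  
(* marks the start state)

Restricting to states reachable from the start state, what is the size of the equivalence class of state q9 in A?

Initial partition by acceptance: {q3,q4,q6,q7,q8} | {q0,q1,q2,q5,q9,q10}.
On input 1, block {q3,q4,q6,q7,q8} splits into {q3,q4,q6,q7} and {q8}.
Refine {q3,q4,q6,q7} on symbol 0: members go to different blocks, giving {q3,q7} and {q4,q6}.
On input 0, block {q0,q1,q2,q5,q9,q10} splits into {q0,q1,q2} and {q5,q9,q10}.
Refine {q5,q9,q10} on symbol 1: members go to different blocks, giving {q9,q10} and {q5}.
The partition is now stable with 6 blocks: {q3,q7} | {q0,q1,q2} | {q8} | {q4,q6} | {q9,q10} | {q5}.
The equivalence class containing q9 is {q9,q10}, of size 2.

2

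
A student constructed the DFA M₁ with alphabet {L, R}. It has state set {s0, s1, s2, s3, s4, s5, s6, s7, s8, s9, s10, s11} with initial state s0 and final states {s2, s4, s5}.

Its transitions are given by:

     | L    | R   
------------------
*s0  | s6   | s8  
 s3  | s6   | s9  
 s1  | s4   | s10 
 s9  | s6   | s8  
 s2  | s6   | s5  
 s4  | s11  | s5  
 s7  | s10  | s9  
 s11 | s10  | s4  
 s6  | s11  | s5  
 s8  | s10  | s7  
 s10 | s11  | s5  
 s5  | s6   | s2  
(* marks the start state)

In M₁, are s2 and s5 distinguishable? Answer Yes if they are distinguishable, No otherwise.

No

First remove the unreachable states {s1,s3}; 10 states remain.
P0 = {s2,s4,s5} | {s0,s6,s7,s8,s9,s10,s11}.
Split {s0,s6,s7,s8,s9,s10,s11} by δ(·,R) → {s0,s7,s8,s9} and {s6,s10,s11}.
Stable partition: {s2,s4,s5} | {s0,s7,s8,s9} | {s6,s10,s11} — 3 equivalence classes.
s2 and s5 lie in the same block of the stable partition, so they are equivalent — no string distinguishes them.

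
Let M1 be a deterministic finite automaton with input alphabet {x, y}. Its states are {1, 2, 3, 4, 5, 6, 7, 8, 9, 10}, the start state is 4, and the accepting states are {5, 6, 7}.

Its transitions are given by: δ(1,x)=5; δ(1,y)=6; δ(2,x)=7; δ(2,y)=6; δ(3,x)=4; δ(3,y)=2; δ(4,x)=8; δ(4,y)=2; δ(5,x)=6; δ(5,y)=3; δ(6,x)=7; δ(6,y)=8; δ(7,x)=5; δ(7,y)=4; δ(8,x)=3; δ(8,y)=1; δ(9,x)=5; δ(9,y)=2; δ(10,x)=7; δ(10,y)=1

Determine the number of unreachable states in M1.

BFS from 4 reaches {1, 2, 3, 4, 5, 6, 7, 8}; the 2 state(s) 9, 10 are never visited.

2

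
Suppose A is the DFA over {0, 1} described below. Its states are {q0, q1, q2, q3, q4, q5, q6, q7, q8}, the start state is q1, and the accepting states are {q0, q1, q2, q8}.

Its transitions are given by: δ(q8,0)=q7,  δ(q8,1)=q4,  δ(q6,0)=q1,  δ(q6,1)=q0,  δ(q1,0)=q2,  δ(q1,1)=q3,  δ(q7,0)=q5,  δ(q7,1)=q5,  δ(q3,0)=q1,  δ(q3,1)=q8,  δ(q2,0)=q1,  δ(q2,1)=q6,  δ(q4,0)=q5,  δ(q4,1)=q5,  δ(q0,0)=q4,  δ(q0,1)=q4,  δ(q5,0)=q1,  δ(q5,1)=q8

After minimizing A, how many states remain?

Start with accepting vs non-accepting: {q0,q1,q2,q8} | {q3,q4,q5,q6,q7}.
On input 0, block {q0,q1,q2,q8} splits into {q0,q8} and {q1,q2}.
Refine {q3,q4,q5,q6,q7} on symbol 0: members go to different blocks, giving {q3,q5,q6} and {q4,q7}.
The partition is now stable with 4 blocks: {q0,q8} | {q3,q5,q6} | {q1,q2} | {q4,q7}.

4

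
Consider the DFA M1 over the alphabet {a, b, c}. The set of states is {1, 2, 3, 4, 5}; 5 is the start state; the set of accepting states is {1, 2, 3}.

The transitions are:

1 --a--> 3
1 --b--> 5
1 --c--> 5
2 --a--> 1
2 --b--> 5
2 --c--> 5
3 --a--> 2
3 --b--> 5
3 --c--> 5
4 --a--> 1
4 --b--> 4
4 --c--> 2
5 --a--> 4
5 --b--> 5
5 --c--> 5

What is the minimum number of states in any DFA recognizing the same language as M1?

All states are reachable from the start state.
Start with accepting vs non-accepting: {1,2,3} | {4,5}.
Refine {4,5} on symbol a: members go to different blocks, giving {4} and {5}.
Stable partition: {1,2,3} | {4} | {5} — 3 equivalence classes.

3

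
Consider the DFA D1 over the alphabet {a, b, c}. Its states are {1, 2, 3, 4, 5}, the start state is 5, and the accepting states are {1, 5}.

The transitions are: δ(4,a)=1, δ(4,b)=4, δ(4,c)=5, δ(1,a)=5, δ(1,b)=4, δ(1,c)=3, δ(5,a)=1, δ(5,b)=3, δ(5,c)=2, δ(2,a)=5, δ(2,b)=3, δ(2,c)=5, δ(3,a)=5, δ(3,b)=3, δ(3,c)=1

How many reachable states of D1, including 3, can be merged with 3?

Start with accepting vs non-accepting: {1,5} | {2,3,4}.
No further refinement is possible. Final partition (2 blocks): {1,5} | {2,3,4}.
State 3 belongs to the block {2,3,4}, which has 3 states.

3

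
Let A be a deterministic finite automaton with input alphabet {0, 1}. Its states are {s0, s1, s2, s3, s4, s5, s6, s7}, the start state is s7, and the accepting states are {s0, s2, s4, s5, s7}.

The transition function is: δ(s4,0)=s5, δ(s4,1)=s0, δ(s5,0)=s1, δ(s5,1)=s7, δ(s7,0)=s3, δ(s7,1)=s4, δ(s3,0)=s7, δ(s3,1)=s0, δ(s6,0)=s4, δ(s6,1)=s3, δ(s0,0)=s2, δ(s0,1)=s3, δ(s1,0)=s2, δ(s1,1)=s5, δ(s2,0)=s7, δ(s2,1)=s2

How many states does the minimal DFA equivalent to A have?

Reachable states from the start: {s0,s1,s2,s3,s4,s5,s7}. Unreachable: {s6} — drop them.
Start with accepting vs non-accepting: {s0,s2,s4,s5,s7} | {s1,s3}.
Refine {s0,s2,s4,s5,s7} on symbol 0: members go to different blocks, giving {s0,s2,s4} and {s5,s7}.
Refine {s0,s2,s4} on symbol 0: members go to different blocks, giving {s2,s4} and {s0}.
Split {s2,s4} by δ(·,1) → {s2} and {s4}.
Refine {s1,s3} on symbol 0: members go to different blocks, giving {s1} and {s3}.
On input 0, block {s5,s7} splits into {s5} and {s7}.
Stable partition: {s2} | {s1} | {s5} | {s0} | {s4} | {s3} | {s7} — 7 equivalence classes.

7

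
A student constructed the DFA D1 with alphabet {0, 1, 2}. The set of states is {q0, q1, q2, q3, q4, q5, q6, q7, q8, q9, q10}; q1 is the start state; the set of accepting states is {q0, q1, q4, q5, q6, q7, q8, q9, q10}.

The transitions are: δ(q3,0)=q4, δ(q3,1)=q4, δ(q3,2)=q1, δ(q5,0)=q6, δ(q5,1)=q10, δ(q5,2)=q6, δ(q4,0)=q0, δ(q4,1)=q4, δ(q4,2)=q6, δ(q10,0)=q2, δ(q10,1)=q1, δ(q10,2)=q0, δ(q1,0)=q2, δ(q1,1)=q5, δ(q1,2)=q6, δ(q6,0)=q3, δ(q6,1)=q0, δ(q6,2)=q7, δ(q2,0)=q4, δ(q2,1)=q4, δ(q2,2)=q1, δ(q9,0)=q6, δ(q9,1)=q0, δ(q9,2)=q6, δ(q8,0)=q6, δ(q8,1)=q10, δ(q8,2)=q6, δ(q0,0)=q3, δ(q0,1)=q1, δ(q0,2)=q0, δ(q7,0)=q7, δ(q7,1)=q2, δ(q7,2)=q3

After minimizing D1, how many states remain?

7

States {q8,q9} cannot be reached from the start state, so discard them.
Start with accepting vs non-accepting: {q0,q1,q4,q5,q6,q7,q10} | {q2,q3}.
Split {q0,q1,q4,q5,q6,q7,q10} by δ(·,0) → {q0,q1,q6,q10} and {q4,q5,q7}.
Split {q0,q1,q6,q10} by δ(·,1) → {q0,q6,q10} and {q1}.
Refine {q0,q6,q10} on symbol 1: members go to different blocks, giving {q0,q10} and {q6}.
Refine {q4,q5,q7} on symbol 0: members go to different blocks, giving {q4} and {q5} and {q7}.
Stable partition: {q0,q10} | {q2,q3} | {q4} | {q1} | {q6} | {q5} | {q7} — 7 equivalence classes.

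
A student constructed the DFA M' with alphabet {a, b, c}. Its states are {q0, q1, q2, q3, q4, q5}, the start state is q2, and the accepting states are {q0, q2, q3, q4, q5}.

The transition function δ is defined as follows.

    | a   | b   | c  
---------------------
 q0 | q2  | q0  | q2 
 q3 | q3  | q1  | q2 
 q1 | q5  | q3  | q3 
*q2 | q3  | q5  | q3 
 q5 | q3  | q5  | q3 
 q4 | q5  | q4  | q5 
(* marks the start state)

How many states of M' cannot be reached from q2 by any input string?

No path from q2 leads to q0, q4; the other 4 states are all reachable.

2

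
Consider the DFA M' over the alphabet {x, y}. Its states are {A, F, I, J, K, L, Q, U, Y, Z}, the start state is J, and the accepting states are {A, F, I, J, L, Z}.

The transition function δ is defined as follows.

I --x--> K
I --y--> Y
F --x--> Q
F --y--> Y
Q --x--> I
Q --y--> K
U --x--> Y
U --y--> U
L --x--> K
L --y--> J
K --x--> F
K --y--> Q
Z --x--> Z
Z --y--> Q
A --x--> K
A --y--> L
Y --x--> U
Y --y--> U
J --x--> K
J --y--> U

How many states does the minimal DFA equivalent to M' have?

3

Reachable states from the start: {F,I,J,K,Q,U,Y}. Unreachable: {A,L,Z} — drop them.
Start with accepting vs non-accepting: {F,I,J} | {K,Q,U,Y}.
Refine {K,Q,U,Y} on symbol x: members go to different blocks, giving {K,Q} and {U,Y}.
The partition is now stable with 3 blocks: {F,I,J} | {K,Q} | {U,Y}.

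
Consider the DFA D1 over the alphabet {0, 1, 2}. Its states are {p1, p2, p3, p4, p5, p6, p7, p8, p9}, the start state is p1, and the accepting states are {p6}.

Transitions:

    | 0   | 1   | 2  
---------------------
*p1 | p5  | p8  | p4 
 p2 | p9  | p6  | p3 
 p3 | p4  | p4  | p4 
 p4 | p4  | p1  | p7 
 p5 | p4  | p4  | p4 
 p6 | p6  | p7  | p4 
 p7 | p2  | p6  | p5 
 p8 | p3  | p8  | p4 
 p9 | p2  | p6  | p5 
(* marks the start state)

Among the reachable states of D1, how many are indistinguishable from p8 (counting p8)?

2

P0 = {p6} | {p1,p2,p3,p4,p5,p7,p8,p9}.
Refine {p1,p2,p3,p4,p5,p7,p8,p9} on symbol 1: members go to different blocks, giving {p1,p3,p4,p5,p8} and {p2,p7,p9}.
Refine {p1,p3,p4,p5,p8} on symbol 2: members go to different blocks, giving {p1,p3,p5,p8} and {p4}.
On input 0, block {p1,p3,p5,p8} splits into {p1,p8} and {p3,p5}.
Stable partition: {p6} | {p1,p8} | {p2,p7,p9} | {p4} | {p3,p5} — 5 equivalence classes.
The equivalence class containing p8 is {p1,p8}, of size 2.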